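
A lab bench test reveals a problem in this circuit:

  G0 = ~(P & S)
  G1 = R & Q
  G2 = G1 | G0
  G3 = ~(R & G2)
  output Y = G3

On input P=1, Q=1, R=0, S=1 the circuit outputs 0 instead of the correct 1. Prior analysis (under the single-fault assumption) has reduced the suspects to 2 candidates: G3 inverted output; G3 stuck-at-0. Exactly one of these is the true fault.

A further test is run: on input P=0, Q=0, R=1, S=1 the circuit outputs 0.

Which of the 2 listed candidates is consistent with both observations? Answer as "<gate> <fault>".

Evaluate each candidate on input P=0, Q=0, R=1, S=1:
  G3 inverted output: G0=1, G1=0, G2=1, G3=1 [inverted output] → 1 — eliminated
  G3 stuck-at-0: G0=1, G1=0, G2=1, G3=0 [stuck-at-0] → 0 — matches
Only G3 stuck-at-0 reproduces the observed 0.

G3 stuck-at-0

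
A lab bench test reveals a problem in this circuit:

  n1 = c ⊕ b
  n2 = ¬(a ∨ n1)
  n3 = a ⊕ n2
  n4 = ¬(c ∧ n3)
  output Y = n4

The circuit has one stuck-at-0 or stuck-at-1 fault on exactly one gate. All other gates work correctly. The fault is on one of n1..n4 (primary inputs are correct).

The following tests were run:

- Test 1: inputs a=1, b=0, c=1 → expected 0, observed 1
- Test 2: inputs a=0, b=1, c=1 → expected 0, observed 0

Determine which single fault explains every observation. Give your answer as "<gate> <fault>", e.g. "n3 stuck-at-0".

Fault-free values for test 1 (a=1, b=0, c=1): n1=1, n2=0, n3=1, n4=0, giving Y=0. Observed 1.
Test 1: faults giving observed 1 are {n2 stuck-at-1, n3 stuck-at-0, n4 stuck-at-1}.
Test 2 (a=0, b=1, c=1): fault-free n1=0, n2=1, n3=1, n4=0 → 0; observed 0. Eliminates n3 stuck-at-0, n4 stuck-at-1.
Only n2 stuck-at-1 is consistent with every test.

n2 stuck-at-1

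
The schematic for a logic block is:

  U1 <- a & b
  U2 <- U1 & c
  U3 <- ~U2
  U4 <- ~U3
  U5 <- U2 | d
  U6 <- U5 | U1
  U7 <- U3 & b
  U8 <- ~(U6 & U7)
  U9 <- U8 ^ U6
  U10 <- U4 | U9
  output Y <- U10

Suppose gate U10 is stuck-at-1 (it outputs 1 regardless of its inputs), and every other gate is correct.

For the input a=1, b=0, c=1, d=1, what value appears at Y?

1

Propagate with U10 forced: U1=0, U2=0, U3=1, U4=0, U5=1, U6=1, U7=0, U8=1, U9=0, U10=1 [stuck-at-1].
So Y = 1. (Without the fault it would be 0.)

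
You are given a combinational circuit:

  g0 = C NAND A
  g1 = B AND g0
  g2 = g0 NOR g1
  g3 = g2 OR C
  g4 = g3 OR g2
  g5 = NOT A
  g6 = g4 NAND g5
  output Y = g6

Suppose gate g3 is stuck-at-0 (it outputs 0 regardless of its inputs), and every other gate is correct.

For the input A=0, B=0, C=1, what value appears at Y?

Propagate with g3 forced: g0=1, g1=0, g2=0, g3=0 [stuck-at-0], g4=0, g5=1, g6=1.
So Y = 1. (Without the fault it would be 0.)

1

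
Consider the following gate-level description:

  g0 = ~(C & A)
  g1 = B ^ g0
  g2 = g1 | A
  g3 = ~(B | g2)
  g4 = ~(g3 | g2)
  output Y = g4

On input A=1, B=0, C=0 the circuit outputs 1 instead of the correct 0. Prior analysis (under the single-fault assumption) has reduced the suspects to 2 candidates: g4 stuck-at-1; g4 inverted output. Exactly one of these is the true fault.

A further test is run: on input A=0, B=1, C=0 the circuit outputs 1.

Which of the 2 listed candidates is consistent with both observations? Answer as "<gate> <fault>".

g4 stuck-at-1

Evaluate each candidate on input A=0, B=1, C=0:
  g4 stuck-at-1: g0=1, g1=0, g2=0, g3=0, g4=1 [stuck-at-1] → 1 — matches
  g4 inverted output: g0=1, g1=0, g2=0, g3=0, g4=0 [inverted output] → 0 — eliminated
Only g4 stuck-at-1 reproduces the observed 1.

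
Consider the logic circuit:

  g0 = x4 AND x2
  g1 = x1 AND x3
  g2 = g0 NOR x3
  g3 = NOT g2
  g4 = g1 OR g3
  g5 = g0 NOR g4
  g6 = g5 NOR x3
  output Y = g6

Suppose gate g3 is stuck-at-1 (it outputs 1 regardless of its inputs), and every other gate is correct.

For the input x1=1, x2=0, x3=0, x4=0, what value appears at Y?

1

Propagate with g3 forced: g0=0, g1=0, g2=1, g3=1 [stuck-at-1], g4=1, g5=0, g6=1.
So Y = 1. (Without the fault it would be 0.)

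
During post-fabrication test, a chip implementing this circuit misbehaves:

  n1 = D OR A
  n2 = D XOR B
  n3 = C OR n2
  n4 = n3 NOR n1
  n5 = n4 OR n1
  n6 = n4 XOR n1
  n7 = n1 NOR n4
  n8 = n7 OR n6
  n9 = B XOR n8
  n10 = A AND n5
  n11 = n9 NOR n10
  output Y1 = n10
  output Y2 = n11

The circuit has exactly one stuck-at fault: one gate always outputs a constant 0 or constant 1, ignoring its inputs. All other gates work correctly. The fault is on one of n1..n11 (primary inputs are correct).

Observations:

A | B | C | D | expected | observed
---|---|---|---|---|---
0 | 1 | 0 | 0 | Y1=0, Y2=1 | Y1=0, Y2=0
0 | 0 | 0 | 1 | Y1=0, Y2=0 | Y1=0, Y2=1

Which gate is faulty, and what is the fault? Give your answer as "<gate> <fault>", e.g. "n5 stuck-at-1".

n8 stuck-at-0

Fault-free values for test 1 (A=0, B=1, C=0, D=0): n1=0, n2=1, n3=1, n4=0, n5=0, n6=0, n7=1, n8=1, n9=0, n10=0, n11=1, giving Y1=0, Y2=1. Observed Y1=0, Y2=0.
Test 1: faults giving observed Y1=0, Y2=0 are {n7 stuck-at-0, n8 stuck-at-0, n9 stuck-at-1, n11 stuck-at-0}.
Test 2 (A=0, B=0, C=0, D=1): fault-free n1=1, n2=1, n3=1, n4=0, n5=1, n6=1, n7=0, n8=1, n9=1, n10=0, n11=0 → Y1=0, Y2=0; observed Y1=0, Y2=1. Eliminates n7 stuck-at-0, n9 stuck-at-1, n11 stuck-at-0.
Only n8 stuck-at-0 is consistent with every test.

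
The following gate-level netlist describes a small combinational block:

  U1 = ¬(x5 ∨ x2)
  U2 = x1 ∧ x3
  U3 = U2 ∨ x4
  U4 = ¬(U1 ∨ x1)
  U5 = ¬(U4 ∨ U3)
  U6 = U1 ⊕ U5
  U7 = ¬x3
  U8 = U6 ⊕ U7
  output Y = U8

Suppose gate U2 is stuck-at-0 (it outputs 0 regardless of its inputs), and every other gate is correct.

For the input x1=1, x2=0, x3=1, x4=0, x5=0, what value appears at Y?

0

Propagate with U2 forced: U1=1, U2=0 [stuck-at-0], U3=0, U4=0, U5=1, U6=0, U7=0, U8=0.
So Y = 0. (Without the fault it would be 1.)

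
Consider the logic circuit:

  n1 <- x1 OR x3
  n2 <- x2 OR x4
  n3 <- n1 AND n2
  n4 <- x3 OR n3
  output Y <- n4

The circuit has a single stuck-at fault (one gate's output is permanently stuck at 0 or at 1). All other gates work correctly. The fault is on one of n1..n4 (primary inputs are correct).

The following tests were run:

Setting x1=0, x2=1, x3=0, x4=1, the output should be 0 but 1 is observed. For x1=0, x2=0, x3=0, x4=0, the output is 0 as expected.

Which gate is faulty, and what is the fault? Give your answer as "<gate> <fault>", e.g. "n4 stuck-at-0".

Fault-free values for test 1 (x1=0, x2=1, x3=0, x4=1): n1=0, n2=1, n3=0, n4=0, giving Y=0. Observed 1.
Test 1: faults giving observed 1 are {n1 stuck-at-1, n3 stuck-at-1, n4 stuck-at-1}.
Test 2 (x1=0, x2=0, x3=0, x4=0): fault-free n1=0, n2=0, n3=0, n4=0 → 0; observed 0. Eliminates n3 stuck-at-1, n4 stuck-at-1.
Only n1 stuck-at-1 is consistent with every test.

n1 stuck-at-1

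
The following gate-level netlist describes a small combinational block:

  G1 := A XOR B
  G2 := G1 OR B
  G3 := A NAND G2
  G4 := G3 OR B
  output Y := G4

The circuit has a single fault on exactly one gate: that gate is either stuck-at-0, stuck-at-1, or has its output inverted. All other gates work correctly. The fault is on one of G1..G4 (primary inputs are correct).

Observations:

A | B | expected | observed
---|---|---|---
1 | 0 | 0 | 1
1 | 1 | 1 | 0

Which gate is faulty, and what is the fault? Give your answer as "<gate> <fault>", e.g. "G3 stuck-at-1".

G4 inverted output

Fault-free values for test 1 (A=1, B=0): G1=1, G2=1, G3=0, G4=0, giving Y=0. Observed 1.
Test 1: faults giving observed 1 are {G1 stuck-at-0, G1 inverted output, G2 stuck-at-0, G2 inverted output, G3 stuck-at-1, G3 inverted output, G4 stuck-at-1, G4 inverted output}.
Test 2 (A=1, B=1): fault-free G1=0, G2=1, G3=0, G4=1 → 1; observed 0. Eliminates G1 stuck-at-0, G1 inverted output, G2 stuck-at-0, G2 inverted output, G3 stuck-at-1, G3 inverted output, G4 stuck-at-1.
Only G4 inverted output is consistent with every test.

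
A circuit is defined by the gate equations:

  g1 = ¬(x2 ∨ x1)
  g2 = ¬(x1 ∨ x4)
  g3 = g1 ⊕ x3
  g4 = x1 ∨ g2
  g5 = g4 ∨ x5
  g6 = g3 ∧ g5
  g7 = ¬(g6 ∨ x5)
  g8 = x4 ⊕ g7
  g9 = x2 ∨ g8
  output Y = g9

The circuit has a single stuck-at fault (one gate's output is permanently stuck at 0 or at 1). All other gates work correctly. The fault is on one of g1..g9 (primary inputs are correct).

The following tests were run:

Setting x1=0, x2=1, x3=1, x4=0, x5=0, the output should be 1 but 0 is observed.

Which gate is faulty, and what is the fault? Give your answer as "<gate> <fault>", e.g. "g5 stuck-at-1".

Fault-free values for test 1 (x1=0, x2=1, x3=1, x4=0, x5=0): g1=0, g2=1, g3=1, g4=1, g5=1, g6=1, g7=0, g8=0, g9=1, giving Y=1. Observed 0.
Test 1: faults giving observed 0 are {g9 stuck-at-0}.
Only g9 stuck-at-0 is consistent with every test.

g9 stuck-at-0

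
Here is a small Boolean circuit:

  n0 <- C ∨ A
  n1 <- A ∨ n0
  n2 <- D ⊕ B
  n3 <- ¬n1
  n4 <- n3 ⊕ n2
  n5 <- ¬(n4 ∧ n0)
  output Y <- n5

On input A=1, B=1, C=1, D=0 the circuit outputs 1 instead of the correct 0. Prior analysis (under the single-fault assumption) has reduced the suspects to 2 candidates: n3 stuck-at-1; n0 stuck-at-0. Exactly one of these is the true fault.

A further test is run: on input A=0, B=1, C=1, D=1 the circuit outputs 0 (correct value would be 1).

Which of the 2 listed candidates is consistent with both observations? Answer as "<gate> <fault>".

Evaluate each candidate on input A=0, B=1, C=1, D=1:
  n3 stuck-at-1: n0=1, n1=1, n2=0, n3=1 [stuck-at-1], n4=1, n5=0 → 0 — matches
  n0 stuck-at-0: n0=0 [stuck-at-0], n1=0, n2=0, n3=1, n4=1, n5=1 → 1 — eliminated
Only n3 stuck-at-1 reproduces the observed 0.

n3 stuck-at-1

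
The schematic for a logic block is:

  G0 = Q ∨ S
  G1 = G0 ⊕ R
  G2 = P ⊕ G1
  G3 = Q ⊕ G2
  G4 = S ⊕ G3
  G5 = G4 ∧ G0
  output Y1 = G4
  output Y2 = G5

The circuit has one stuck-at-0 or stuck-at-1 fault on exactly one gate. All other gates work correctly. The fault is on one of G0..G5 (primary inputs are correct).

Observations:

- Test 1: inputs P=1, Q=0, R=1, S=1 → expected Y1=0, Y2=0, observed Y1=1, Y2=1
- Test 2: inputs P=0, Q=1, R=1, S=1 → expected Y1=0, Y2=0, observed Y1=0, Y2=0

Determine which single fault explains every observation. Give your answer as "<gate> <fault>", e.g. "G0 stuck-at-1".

G2 stuck-at-0

Fault-free values for test 1 (P=1, Q=0, R=1, S=1): G0=1, G1=0, G2=1, G3=1, G4=0, G5=0, giving Y1=0, Y2=0. Observed Y1=1, Y2=1.
Test 1: faults giving observed Y1=1, Y2=1 are {G1 stuck-at-1, G2 stuck-at-0, G3 stuck-at-0, G4 stuck-at-1}.
Test 2 (P=0, Q=1, R=1, S=1): fault-free G0=1, G1=0, G2=0, G3=1, G4=0, G5=0 → Y1=0, Y2=0; observed Y1=0, Y2=0. Eliminates G1 stuck-at-1, G3 stuck-at-0, G4 stuck-at-1.
Only G2 stuck-at-0 is consistent with every test.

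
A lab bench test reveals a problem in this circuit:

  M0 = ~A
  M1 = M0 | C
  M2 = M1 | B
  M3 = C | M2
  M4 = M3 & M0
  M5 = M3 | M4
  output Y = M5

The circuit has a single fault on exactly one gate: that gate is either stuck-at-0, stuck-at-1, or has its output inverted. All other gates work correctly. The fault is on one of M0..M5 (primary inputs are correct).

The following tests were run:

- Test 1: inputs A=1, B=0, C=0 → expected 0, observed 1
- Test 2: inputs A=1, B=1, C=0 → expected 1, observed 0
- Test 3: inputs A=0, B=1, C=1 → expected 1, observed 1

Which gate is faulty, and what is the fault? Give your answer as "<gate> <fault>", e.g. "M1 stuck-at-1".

M2 inverted output

Fault-free values for test 1 (A=1, B=0, C=0): M0=0, M1=0, M2=0, M3=0, M4=0, M5=0, giving Y=0. Observed 1.
Test 1: faults giving observed 1 are {M0 stuck-at-1, M0 inverted output, M1 stuck-at-1, M1 inverted output, M2 stuck-at-1, M2 inverted output, M3 stuck-at-1, M3 inverted output, M4 stuck-at-1, M4 inverted output, M5 stuck-at-1, M5 inverted output}.
Test 2 (A=1, B=1, C=0): fault-free M0=0, M1=0, M2=1, M3=1, M4=0, M5=1 → 1; observed 0. Eliminates M0 stuck-at-1, M0 inverted output, M1 stuck-at-1, M1 inverted output, M2 stuck-at-1, M3 stuck-at-1, M4 stuck-at-1, M4 inverted output, M5 stuck-at-1.
Test 3 (A=0, B=1, C=1): fault-free M0=1, M1=1, M2=1, M3=1, M4=1, M5=1 → 1; observed 1. Eliminates M3 inverted output, M5 inverted output.
Only M2 inverted output is consistent with every test.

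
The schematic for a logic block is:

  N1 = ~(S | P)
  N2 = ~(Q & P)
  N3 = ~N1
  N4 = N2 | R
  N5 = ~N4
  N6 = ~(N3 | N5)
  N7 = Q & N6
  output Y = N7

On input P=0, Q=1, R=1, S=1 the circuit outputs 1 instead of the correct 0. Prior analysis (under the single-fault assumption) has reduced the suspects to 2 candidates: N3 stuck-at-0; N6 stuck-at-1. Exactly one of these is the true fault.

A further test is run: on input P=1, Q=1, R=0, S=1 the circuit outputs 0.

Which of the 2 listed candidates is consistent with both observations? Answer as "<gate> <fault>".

N3 stuck-at-0

Evaluate each candidate on input P=1, Q=1, R=0, S=1:
  N3 stuck-at-0: N1=0, N2=0, N3=0 [stuck-at-0], N4=0, N5=1, N6=0, N7=0 → 0 — matches
  N6 stuck-at-1: N1=0, N2=0, N3=1, N4=0, N5=1, N6=1 [stuck-at-1], N7=1 → 1 — eliminated
Only N3 stuck-at-0 reproduces the observed 0.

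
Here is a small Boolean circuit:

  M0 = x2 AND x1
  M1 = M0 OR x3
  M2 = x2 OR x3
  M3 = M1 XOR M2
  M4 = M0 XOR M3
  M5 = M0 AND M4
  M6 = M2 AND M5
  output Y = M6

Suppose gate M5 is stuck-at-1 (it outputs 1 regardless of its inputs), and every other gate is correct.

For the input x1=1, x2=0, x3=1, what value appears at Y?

1

Propagate with M5 forced: M0=0, M1=1, M2=1, M3=0, M4=0, M5=1 [stuck-at-1], M6=1.
So Y = 1. (Without the fault it would be 0.)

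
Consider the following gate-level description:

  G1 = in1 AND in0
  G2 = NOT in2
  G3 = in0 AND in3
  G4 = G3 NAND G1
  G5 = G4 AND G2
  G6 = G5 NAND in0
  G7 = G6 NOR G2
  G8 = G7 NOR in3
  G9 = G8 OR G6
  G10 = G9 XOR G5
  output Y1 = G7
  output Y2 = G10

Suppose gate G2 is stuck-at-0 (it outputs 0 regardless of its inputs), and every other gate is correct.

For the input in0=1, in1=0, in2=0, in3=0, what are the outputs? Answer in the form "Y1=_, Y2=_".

Propagate with G2 forced: G1=0, G2=0 [stuck-at-0], G3=0, G4=1, G5=0, G6=1, G7=0, G8=1, G9=1, G10=1.
So the outputs are Y1=0, Y2=1. (Without the fault they would be Y1=0, Y2=0.)

Y1=0, Y2=1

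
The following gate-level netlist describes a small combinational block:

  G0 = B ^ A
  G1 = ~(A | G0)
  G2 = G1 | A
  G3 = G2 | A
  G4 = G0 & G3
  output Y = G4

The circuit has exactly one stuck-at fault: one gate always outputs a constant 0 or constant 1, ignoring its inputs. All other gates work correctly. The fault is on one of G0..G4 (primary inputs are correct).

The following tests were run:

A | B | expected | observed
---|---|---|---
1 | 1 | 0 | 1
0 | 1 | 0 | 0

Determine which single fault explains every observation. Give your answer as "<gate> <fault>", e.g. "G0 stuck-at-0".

G0 stuck-at-1

Fault-free values for test 1 (A=1, B=1): G0=0, G1=0, G2=1, G3=1, G4=0, giving Y=0. Observed 1.
Test 1: faults giving observed 1 are {G0 stuck-at-1, G4 stuck-at-1}.
Test 2 (A=0, B=1): fault-free G0=1, G1=0, G2=0, G3=0, G4=0 → 0; observed 0. Eliminates G4 stuck-at-1.
Only G0 stuck-at-1 is consistent with every test.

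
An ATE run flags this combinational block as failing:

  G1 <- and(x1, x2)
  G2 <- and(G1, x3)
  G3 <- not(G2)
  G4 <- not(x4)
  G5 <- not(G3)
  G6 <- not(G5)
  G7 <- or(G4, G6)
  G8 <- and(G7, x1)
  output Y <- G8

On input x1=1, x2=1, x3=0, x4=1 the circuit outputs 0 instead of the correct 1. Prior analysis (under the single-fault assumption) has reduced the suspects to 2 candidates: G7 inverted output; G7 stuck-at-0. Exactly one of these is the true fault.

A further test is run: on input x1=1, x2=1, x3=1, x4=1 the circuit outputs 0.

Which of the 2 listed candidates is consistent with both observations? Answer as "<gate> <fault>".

G7 stuck-at-0

Evaluate each candidate on input x1=1, x2=1, x3=1, x4=1:
  G7 inverted output: G1=1, G2=1, G3=0, G4=0, G5=1, G6=0, G7=1 [inverted output], G8=1 → 1 — eliminated
  G7 stuck-at-0: G1=1, G2=1, G3=0, G4=0, G5=1, G6=0, G7=0 [stuck-at-0], G8=0 → 0 — matches
Only G7 stuck-at-0 reproduces the observed 0.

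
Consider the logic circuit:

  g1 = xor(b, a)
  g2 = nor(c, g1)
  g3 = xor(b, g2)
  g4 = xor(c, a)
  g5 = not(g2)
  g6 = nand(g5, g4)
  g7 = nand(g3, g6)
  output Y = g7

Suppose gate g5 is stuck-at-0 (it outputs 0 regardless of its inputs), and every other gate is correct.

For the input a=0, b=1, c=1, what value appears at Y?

0

Propagate with g5 forced: g1=1, g2=0, g3=1, g4=1, g5=0 [stuck-at-0], g6=1, g7=0.
So Y = 0. (Without the fault it would be 1.)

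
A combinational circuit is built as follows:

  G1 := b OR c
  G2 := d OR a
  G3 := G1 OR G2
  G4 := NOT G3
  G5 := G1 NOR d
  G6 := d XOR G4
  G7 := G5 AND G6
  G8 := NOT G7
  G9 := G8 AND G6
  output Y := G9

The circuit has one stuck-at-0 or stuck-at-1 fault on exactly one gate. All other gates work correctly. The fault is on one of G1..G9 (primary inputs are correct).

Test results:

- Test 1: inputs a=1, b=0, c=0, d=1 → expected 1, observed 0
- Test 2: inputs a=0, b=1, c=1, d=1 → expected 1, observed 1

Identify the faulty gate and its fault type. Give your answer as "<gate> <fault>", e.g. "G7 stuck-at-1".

G2 stuck-at-0

Fault-free values for test 1 (a=1, b=0, c=0, d=1): G1=0, G2=1, G3=1, G4=0, G5=0, G6=1, G7=0, G8=1, G9=1, giving Y=1. Observed 0.
Test 1: faults giving observed 0 are {G2 stuck-at-0, G3 stuck-at-0, G4 stuck-at-1, G5 stuck-at-1, G6 stuck-at-0, G7 stuck-at-1, G8 stuck-at-0, G9 stuck-at-0}.
Test 2 (a=0, b=1, c=1, d=1): fault-free G1=1, G2=1, G3=1, G4=0, G5=0, G6=1, G7=0, G8=1, G9=1 → 1; observed 1. Eliminates G3 stuck-at-0, G4 stuck-at-1, G5 stuck-at-1, G6 stuck-at-0, G7 stuck-at-1, G8 stuck-at-0, G9 stuck-at-0.
Only G2 stuck-at-0 is consistent with every test.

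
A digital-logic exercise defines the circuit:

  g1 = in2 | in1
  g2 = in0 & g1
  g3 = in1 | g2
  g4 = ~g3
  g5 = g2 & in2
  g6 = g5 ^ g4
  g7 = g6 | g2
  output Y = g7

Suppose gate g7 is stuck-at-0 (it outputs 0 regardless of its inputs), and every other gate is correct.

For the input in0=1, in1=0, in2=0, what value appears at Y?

Propagate with g7 forced: g1=0, g2=0, g3=0, g4=1, g5=0, g6=1, g7=0 [stuck-at-0].
So Y = 0. (Without the fault it would be 1.)

0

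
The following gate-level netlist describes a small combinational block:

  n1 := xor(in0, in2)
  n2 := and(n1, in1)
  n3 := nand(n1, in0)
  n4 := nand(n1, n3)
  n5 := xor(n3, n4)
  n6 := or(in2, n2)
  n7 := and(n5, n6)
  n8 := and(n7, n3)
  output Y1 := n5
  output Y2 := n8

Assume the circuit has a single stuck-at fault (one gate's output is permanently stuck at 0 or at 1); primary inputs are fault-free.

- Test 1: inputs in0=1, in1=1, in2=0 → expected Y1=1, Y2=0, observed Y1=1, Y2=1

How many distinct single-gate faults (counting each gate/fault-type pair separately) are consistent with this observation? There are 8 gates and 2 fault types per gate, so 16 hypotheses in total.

2

Fault-free: n1=1, n2=1, n3=0, n4=1, n5=1, n6=1, n7=1, n8=0 → Y1=1, Y2=0. Observed Y1=1, Y2=1.
  n1: none of the 2 fault types match ✗
  n2: none of the 2 fault types match ✗
  n3: stuck-at-1 ✓; others ✗
  n4: none of the 2 fault types match ✗
  n5: none of the 2 fault types match ✗
  n6: none of the 2 fault types match ✗
  n7: none of the 2 fault types match ✗
  n8: stuck-at-1 ✓; others ✗
Consistent faults: {n3 stuck-at-1, n8 stuck-at-1} — 2 in all.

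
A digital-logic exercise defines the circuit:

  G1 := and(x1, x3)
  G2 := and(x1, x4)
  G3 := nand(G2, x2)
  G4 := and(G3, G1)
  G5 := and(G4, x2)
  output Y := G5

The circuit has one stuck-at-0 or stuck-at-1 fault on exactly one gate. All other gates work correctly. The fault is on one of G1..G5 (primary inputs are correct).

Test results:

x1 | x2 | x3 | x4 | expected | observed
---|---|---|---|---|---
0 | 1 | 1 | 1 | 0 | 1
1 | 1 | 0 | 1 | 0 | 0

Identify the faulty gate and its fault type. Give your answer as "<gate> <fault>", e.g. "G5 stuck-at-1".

Fault-free values for test 1 (x1=0, x2=1, x3=1, x4=1): G1=0, G2=0, G3=1, G4=0, G5=0, giving Y=0. Observed 1.
Test 1: faults giving observed 1 are {G1 stuck-at-1, G4 stuck-at-1, G5 stuck-at-1}.
Test 2 (x1=1, x2=1, x3=0, x4=1): fault-free G1=0, G2=1, G3=0, G4=0, G5=0 → 0; observed 0. Eliminates G4 stuck-at-1, G5 stuck-at-1.
Only G1 stuck-at-1 is consistent with every test.

G1 stuck-at-1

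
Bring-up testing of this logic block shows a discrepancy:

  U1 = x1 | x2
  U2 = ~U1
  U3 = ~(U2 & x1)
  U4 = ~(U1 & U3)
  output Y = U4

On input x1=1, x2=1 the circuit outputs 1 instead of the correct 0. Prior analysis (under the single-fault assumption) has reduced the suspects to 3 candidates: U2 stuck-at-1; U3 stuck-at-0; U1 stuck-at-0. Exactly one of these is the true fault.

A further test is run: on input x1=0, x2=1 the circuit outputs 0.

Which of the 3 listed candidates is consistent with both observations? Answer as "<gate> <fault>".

Evaluate each candidate on input x1=0, x2=1:
  U2 stuck-at-1: U1=1, U2=1 [stuck-at-1], U3=1, U4=0 → 0 — matches
  U3 stuck-at-0: U1=1, U2=0, U3=0 [stuck-at-0], U4=1 → 1 — eliminated
  U1 stuck-at-0: U1=0 [stuck-at-0], U2=1, U3=1, U4=1 → 1 — eliminated
Only U2 stuck-at-1 reproduces the observed 0.

U2 stuck-at-1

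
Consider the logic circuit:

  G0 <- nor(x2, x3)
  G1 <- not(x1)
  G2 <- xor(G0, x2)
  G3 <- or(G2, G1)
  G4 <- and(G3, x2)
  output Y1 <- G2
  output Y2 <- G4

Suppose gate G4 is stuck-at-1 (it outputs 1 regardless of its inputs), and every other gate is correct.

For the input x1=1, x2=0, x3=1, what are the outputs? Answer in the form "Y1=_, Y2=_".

Y1=0, Y2=1

Propagate with G4 forced: G0=0, G1=0, G2=0, G3=0, G4=1 [stuck-at-1].
So the outputs are Y1=0, Y2=1. (Without the fault they would be Y1=0, Y2=0.)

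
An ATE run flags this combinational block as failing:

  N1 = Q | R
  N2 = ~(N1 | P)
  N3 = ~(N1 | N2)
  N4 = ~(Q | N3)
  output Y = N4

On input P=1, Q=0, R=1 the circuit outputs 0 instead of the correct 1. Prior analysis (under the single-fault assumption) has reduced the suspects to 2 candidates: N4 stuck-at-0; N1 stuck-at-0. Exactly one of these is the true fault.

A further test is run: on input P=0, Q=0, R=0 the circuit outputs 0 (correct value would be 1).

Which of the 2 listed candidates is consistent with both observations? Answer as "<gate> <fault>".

Evaluate each candidate on input P=0, Q=0, R=0:
  N4 stuck-at-0: N1=0, N2=1, N3=0, N4=0 [stuck-at-0] → 0 — matches
  N1 stuck-at-0: N1=0 [stuck-at-0], N2=1, N3=0, N4=1 → 1 — eliminated
Only N4 stuck-at-0 reproduces the observed 0.

N4 stuck-at-0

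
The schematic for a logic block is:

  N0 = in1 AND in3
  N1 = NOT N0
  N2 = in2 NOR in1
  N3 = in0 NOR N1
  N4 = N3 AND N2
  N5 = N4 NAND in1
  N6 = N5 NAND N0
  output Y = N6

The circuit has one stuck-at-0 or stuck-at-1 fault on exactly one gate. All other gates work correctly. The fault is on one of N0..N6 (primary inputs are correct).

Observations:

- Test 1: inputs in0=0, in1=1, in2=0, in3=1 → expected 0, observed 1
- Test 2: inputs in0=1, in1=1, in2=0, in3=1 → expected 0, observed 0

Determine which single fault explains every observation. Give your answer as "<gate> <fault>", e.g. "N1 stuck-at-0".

Fault-free values for test 1 (in0=0, in1=1, in2=0, in3=1): N0=1, N1=0, N2=0, N3=1, N4=0, N5=1, N6=0, giving Y=0. Observed 1.
Test 1: faults giving observed 1 are {N0 stuck-at-0, N2 stuck-at-1, N4 stuck-at-1, N5 stuck-at-0, N6 stuck-at-1}.
Test 2 (in0=1, in1=1, in2=0, in3=1): fault-free N0=1, N1=0, N2=0, N3=0, N4=0, N5=1, N6=0 → 0; observed 0. Eliminates N0 stuck-at-0, N4 stuck-at-1, N5 stuck-at-0, N6 stuck-at-1.
Only N2 stuck-at-1 is consistent with every test.

N2 stuck-at-1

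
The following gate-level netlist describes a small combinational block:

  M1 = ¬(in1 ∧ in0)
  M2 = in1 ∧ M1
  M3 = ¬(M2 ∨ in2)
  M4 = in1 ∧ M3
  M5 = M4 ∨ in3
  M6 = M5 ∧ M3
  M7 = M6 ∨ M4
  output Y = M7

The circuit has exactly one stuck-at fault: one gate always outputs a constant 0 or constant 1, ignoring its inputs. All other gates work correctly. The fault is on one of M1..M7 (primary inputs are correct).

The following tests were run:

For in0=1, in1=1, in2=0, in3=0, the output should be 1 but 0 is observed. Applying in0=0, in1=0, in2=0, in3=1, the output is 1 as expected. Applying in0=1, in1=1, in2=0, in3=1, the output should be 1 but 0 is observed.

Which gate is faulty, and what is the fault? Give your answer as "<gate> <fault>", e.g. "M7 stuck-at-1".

Fault-free values for test 1 (in0=1, in1=1, in2=0, in3=0): M1=0, M2=0, M3=1, M4=1, M5=1, M6=1, M7=1, giving Y=1. Observed 0.
Test 1: faults giving observed 0 are {M1 stuck-at-1, M2 stuck-at-1, M3 stuck-at-0, M4 stuck-at-0, M7 stuck-at-0}.
Test 2 (in0=0, in1=0, in2=0, in3=1): fault-free M1=1, M2=0, M3=1, M4=0, M5=1, M6=1, M7=1 → 1; observed 1. Eliminates M2 stuck-at-1, M3 stuck-at-0, M7 stuck-at-0.
Test 3 (in0=1, in1=1, in2=0, in3=1): fault-free M1=0, M2=0, M3=1, M4=1, M5=1, M6=1, M7=1 → 1; observed 0. Eliminates M4 stuck-at-0.
Only M1 stuck-at-1 is consistent with every test.

M1 stuck-at-1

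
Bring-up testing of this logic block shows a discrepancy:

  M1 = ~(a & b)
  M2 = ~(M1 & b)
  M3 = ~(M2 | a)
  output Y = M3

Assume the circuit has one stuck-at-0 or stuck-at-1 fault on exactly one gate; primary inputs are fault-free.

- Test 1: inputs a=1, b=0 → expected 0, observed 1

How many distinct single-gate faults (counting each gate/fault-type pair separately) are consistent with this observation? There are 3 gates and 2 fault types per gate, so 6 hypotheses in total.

Fault-free: M1=1, M2=1, M3=0 → 0. Observed 1.
  M1 stuck-at-0: output 0 ✗
  M1 stuck-at-1: output 0 ✗
  M2 stuck-at-0: output 0 ✗
  M2 stuck-at-1: output 0 ✗
  M3 stuck-at-0: output 0 ✗
  M3 stuck-at-1: output 1 ✓
Consistent faults: {M3 stuck-at-1} — 1 in all.

1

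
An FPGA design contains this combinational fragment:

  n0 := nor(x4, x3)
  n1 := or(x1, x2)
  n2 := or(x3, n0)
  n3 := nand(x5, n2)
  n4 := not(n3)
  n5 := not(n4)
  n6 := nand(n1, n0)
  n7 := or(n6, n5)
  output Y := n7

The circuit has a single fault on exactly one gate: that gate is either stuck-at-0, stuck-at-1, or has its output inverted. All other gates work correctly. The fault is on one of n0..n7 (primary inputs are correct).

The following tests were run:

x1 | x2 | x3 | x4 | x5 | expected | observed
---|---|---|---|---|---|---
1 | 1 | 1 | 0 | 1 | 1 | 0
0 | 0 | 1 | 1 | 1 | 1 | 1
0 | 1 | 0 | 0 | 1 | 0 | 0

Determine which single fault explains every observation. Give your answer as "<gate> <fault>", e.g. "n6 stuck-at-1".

n0 stuck-at-1

Fault-free values for test 1 (x1=1, x2=1, x3=1, x4=0, x5=1): n0=0, n1=1, n2=1, n3=0, n4=1, n5=0, n6=1, n7=1, giving Y=1. Observed 0.
Test 1: faults giving observed 0 are {n0 stuck-at-1, n0 inverted output, n6 stuck-at-0, n6 inverted output, n7 stuck-at-0, n7 inverted output}.
Test 2 (x1=0, x2=0, x3=1, x4=1, x5=1): fault-free n0=0, n1=0, n2=1, n3=0, n4=1, n5=0, n6=1, n7=1 → 1; observed 1. Eliminates n6 stuck-at-0, n6 inverted output, n7 stuck-at-0, n7 inverted output.
Test 3 (x1=0, x2=1, x3=0, x4=0, x5=1): fault-free n0=1, n1=1, n2=1, n3=0, n4=1, n5=0, n6=0, n7=0 → 0; observed 0. Eliminates n0 inverted output.
Only n0 stuck-at-1 is consistent with every test.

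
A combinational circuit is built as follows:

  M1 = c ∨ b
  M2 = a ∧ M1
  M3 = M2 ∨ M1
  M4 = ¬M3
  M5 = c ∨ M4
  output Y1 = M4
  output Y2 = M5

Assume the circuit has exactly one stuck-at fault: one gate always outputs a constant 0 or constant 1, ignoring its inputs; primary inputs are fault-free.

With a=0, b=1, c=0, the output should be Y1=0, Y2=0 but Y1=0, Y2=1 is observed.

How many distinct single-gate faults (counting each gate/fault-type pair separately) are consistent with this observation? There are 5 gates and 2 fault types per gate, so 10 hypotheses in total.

1

Fault-free: M1=1, M2=0, M3=1, M4=0, M5=0 → Y1=0, Y2=0. Observed Y1=0, Y2=1.
  M1 stuck-at-0: output Y1=1, Y2=1 ✗
  M1 stuck-at-1: output Y1=0, Y2=0 ✗
  M2 stuck-at-0: output Y1=0, Y2=0 ✗
  M2 stuck-at-1: output Y1=0, Y2=0 ✗
  M3 stuck-at-0: output Y1=1, Y2=1 ✗
  M3 stuck-at-1: output Y1=0, Y2=0 ✗
  M4 stuck-at-0: output Y1=0, Y2=0 ✗
  M4 stuck-at-1: output Y1=1, Y2=1 ✗
  M5 stuck-at-0: output Y1=0, Y2=0 ✗
  M5 stuck-at-1: output Y1=0, Y2=1 ✓
Consistent faults: {M5 stuck-at-1} — 1 in all.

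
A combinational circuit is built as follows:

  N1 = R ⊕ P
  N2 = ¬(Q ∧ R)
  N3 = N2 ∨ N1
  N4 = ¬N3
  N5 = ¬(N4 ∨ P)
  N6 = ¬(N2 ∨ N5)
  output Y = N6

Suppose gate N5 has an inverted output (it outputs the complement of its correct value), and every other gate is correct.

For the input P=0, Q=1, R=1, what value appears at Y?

Propagate with N5 forced: N1=1, N2=0, N3=1, N4=0, N5=0 [inverted output], N6=1.
So Y = 1. (Without the fault it would be 0.)

1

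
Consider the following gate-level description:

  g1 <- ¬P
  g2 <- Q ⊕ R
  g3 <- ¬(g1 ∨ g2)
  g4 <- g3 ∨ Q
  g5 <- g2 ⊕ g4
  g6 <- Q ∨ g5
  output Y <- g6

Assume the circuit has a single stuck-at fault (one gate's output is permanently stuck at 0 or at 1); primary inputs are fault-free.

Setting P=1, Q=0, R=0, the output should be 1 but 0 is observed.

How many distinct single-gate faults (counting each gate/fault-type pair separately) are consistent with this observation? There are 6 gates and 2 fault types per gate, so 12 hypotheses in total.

5

Fault-free: g1=0, g2=0, g3=1, g4=1, g5=1, g6=1 → 1. Observed 0.
  g1 stuck-at-0: output 1 ✗
  g1 stuck-at-1: output 0 ✓
  g2 stuck-at-0: output 1 ✗
  g2 stuck-at-1: output 1 ✗
  g3 stuck-at-0: output 0 ✓
  g3 stuck-at-1: output 1 ✗
  g4 stuck-at-0: output 0 ✓
  g4 stuck-at-1: output 1 ✗
  g5 stuck-at-0: output 0 ✓
  g5 stuck-at-1: output 1 ✗
  g6 stuck-at-0: output 0 ✓
  g6 stuck-at-1: output 1 ✗
Consistent faults: {g1 stuck-at-1, g3 stuck-at-0, g4 stuck-at-0, g5 stuck-at-0, g6 stuck-at-0} — 5 in all.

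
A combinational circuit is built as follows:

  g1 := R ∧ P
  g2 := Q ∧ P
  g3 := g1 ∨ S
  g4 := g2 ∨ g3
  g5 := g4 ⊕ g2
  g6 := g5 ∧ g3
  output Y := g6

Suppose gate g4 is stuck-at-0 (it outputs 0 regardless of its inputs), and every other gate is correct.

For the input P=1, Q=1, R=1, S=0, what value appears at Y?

1

Propagate with g4 forced: g1=1, g2=1, g3=1, g4=0 [stuck-at-0], g5=1, g6=1.
So Y = 1. (Without the fault it would be 0.)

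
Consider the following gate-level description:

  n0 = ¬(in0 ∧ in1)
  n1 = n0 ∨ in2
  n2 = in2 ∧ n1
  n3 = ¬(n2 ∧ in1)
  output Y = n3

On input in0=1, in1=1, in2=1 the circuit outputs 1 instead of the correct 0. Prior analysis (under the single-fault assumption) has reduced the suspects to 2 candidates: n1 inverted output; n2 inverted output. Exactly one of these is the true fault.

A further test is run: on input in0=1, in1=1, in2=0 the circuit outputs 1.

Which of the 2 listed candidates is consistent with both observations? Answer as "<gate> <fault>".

n1 inverted output

Evaluate each candidate on input in0=1, in1=1, in2=0:
  n1 inverted output: n0=0, n1=1 [inverted output], n2=0, n3=1 → 1 — matches
  n2 inverted output: n0=0, n1=0, n2=1 [inverted output], n3=0 → 0 — eliminated
Only n1 inverted output reproduces the observed 1.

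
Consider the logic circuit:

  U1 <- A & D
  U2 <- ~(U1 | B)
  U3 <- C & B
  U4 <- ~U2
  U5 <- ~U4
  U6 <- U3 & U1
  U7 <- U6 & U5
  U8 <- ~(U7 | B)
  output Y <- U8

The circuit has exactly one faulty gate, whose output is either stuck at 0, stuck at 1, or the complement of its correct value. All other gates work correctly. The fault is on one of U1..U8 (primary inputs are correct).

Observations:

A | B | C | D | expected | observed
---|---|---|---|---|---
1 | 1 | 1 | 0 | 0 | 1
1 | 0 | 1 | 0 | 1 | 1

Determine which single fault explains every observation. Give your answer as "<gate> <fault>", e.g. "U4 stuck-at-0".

U8 stuck-at-1

Fault-free values for test 1 (A=1, B=1, C=1, D=0): U1=0, U2=0, U3=1, U4=1, U5=0, U6=0, U7=0, U8=0, giving Y=0. Observed 1.
Test 1: faults giving observed 1 are {U8 stuck-at-1, U8 inverted output}.
Test 2 (A=1, B=0, C=1, D=0): fault-free U1=0, U2=1, U3=0, U4=0, U5=1, U6=0, U7=0, U8=1 → 1; observed 1. Eliminates U8 inverted output.
Only U8 stuck-at-1 is consistent with every test.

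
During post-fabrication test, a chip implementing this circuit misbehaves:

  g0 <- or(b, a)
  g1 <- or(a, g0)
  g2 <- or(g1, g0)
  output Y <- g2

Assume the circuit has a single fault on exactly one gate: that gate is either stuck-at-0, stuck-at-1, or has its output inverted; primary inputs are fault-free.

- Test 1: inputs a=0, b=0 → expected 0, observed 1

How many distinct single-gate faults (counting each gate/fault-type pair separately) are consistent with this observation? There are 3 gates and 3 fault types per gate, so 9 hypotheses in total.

6

Fault-free: g0=0, g1=0, g2=0 → 0. Observed 1.
  g0 stuck-at-0: output 0 ✗
  g0 stuck-at-1: output 1 ✓
  g0 inverted output: output 1 ✓
  g1 stuck-at-0: output 0 ✗
  g1 stuck-at-1: output 1 ✓
  g1 inverted output: output 1 ✓
  g2 stuck-at-0: output 0 ✗
  g2 stuck-at-1: output 1 ✓
  g2 inverted output: output 1 ✓
Consistent faults: {g0 stuck-at-1, g0 inverted output, g1 stuck-at-1, g1 inverted output, g2 stuck-at-1, g2 inverted output} — 6 in all.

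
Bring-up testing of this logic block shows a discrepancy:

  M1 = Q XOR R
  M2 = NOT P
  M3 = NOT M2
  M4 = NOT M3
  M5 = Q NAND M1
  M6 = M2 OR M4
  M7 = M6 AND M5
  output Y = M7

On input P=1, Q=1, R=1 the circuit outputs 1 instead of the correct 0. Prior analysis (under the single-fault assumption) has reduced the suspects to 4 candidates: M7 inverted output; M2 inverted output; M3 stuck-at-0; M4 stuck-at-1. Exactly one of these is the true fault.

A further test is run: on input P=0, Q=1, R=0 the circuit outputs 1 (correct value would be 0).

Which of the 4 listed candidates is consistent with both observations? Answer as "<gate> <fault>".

Evaluate each candidate on input P=0, Q=1, R=0:
  M7 inverted output: M1=1, M2=1, M3=0, M4=1, M5=0, M6=1, M7=1 [inverted output] → 1 — matches
  M2 inverted output: M1=1, M2=0 [inverted output], M3=1, M4=0, M5=0, M6=0, M7=0 → 0 — eliminated
  M3 stuck-at-0: M1=1, M2=1, M3=0 [stuck-at-0], M4=1, M5=0, M6=1, M7=0 → 0 — eliminated
  M4 stuck-at-1: M1=1, M2=1, M3=0, M4=1 [stuck-at-1], M5=0, M6=1, M7=0 → 0 — eliminated
Only M7 inverted output reproduces the observed 1.

M7 inverted output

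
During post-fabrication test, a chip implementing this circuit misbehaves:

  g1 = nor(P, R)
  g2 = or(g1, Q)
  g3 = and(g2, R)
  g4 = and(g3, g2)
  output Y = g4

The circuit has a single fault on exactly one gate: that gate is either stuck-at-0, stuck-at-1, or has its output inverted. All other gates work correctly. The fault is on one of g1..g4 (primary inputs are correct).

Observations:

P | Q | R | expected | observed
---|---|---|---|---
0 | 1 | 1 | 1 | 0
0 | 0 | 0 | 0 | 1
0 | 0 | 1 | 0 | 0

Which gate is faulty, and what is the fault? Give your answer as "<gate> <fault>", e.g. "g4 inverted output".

Fault-free values for test 1 (P=0, Q=1, R=1): g1=0, g2=1, g3=1, g4=1, giving Y=1. Observed 0.
Test 1: faults giving observed 0 are {g2 stuck-at-0, g2 inverted output, g3 stuck-at-0, g3 inverted output, g4 stuck-at-0, g4 inverted output}.
Test 2 (P=0, Q=0, R=0): fault-free g1=1, g2=1, g3=0, g4=0 → 0; observed 1. Eliminates g2 stuck-at-0, g2 inverted output, g3 stuck-at-0, g4 stuck-at-0.
Test 3 (P=0, Q=0, R=1): fault-free g1=0, g2=0, g3=0, g4=0 → 0; observed 0. Eliminates g4 inverted output.
Only g3 inverted output is consistent with every test.

g3 inverted output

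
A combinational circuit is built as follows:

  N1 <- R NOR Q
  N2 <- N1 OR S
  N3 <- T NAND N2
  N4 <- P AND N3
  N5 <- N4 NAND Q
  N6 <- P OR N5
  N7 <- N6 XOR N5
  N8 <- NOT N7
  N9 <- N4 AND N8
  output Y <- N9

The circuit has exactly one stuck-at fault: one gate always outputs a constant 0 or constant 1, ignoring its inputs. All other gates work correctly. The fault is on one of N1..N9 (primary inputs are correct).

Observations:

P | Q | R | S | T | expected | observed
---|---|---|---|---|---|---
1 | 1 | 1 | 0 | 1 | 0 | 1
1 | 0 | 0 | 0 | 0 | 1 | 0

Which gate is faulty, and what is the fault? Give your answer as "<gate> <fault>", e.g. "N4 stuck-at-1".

N6 stuck-at-0

Fault-free values for test 1 (P=1, Q=1, R=1, S=0, T=1): N1=0, N2=0, N3=1, N4=1, N5=0, N6=1, N7=1, N8=0, N9=0, giving Y=0. Observed 1.
Test 1: faults giving observed 1 are {N5 stuck-at-1, N6 stuck-at-0, N7 stuck-at-0, N8 stuck-at-1, N9 stuck-at-1}.
Test 2 (P=1, Q=0, R=0, S=0, T=0): fault-free N1=1, N2=1, N3=1, N4=1, N5=1, N6=1, N7=0, N8=1, N9=1 → 1; observed 0. Eliminates N5 stuck-at-1, N7 stuck-at-0, N8 stuck-at-1, N9 stuck-at-1.
Only N6 stuck-at-0 is consistent with every test.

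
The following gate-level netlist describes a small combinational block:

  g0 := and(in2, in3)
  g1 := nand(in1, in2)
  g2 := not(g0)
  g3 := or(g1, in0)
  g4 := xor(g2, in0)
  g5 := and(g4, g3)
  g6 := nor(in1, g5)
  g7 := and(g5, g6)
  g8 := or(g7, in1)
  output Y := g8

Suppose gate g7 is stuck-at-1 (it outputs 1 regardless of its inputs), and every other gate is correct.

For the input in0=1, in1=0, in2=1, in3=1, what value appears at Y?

1

Propagate with g7 forced: g0=1, g1=1, g2=0, g3=1, g4=1, g5=1, g6=0, g7=1 [stuck-at-1], g8=1.
So Y = 1. (Without the fault it would be 0.)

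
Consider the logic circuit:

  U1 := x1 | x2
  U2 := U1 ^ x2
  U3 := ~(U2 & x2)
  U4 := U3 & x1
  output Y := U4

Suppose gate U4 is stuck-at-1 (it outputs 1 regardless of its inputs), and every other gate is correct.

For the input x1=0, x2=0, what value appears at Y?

Propagate with U4 forced: U1=0, U2=0, U3=1, U4=1 [stuck-at-1].
So Y = 1. (Without the fault it would be 0.)

1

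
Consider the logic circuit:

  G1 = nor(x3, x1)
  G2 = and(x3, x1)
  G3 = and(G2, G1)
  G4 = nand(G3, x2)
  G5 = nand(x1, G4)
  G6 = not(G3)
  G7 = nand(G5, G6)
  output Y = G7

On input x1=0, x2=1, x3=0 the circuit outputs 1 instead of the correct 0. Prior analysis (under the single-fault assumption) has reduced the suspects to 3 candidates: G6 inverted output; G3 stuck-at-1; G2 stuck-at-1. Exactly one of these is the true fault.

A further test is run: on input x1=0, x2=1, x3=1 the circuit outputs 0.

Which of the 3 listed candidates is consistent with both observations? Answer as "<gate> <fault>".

Evaluate each candidate on input x1=0, x2=1, x3=1:
  G6 inverted output: G1=0, G2=0, G3=0, G4=1, G5=1, G6=0 [inverted output], G7=1 → 1 — eliminated
  G3 stuck-at-1: G1=0, G2=0, G3=1 [stuck-at-1], G4=0, G5=1, G6=0, G7=1 → 1 — eliminated
  G2 stuck-at-1: G1=0, G2=1 [stuck-at-1], G3=0, G4=1, G5=1, G6=1, G7=0 → 0 — matches
Only G2 stuck-at-1 reproduces the observed 0.

G2 stuck-at-1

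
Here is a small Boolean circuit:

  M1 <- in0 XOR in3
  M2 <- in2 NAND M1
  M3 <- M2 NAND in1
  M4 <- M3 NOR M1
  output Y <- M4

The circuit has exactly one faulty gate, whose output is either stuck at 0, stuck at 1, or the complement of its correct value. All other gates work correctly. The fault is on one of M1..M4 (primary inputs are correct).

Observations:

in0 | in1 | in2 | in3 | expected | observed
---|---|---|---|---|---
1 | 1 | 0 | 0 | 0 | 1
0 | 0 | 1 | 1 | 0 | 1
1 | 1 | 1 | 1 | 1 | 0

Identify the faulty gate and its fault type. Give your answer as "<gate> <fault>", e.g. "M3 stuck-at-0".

M4 inverted output

Fault-free values for test 1 (in0=1, in1=1, in2=0, in3=0): M1=1, M2=1, M3=0, M4=0, giving Y=0. Observed 1.
Test 1: faults giving observed 1 are {M1 stuck-at-0, M1 inverted output, M4 stuck-at-1, M4 inverted output}.
Test 2 (in0=0, in1=0, in2=1, in3=1): fault-free M1=1, M2=0, M3=1, M4=0 → 0; observed 1. Eliminates M1 stuck-at-0, M1 inverted output.
Test 3 (in0=1, in1=1, in2=1, in3=1): fault-free M1=0, M2=1, M3=0, M4=1 → 1; observed 0. Eliminates M4 stuck-at-1.
Only M4 inverted output is consistent with every test.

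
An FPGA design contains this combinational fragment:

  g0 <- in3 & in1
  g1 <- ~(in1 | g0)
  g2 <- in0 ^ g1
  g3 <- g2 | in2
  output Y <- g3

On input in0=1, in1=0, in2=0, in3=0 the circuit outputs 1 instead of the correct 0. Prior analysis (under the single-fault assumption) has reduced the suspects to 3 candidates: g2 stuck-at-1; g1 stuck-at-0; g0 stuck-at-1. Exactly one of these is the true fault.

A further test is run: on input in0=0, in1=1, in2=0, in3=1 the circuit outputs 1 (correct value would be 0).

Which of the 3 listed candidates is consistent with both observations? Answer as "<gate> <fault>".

Evaluate each candidate on input in0=0, in1=1, in2=0, in3=1:
  g2 stuck-at-1: g0=1, g1=0, g2=1 [stuck-at-1], g3=1 → 1 — matches
  g1 stuck-at-0: g0=1, g1=0 [stuck-at-0], g2=0, g3=0 → 0 — eliminated
  g0 stuck-at-1: g0=1 [stuck-at-1], g1=0, g2=0, g3=0 → 0 — eliminated
Only g2 stuck-at-1 reproduces the observed 1.

g2 stuck-at-1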